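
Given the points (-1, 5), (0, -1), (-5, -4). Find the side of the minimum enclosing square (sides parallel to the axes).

9

The bounding box has width 5 and height 9.
An axis-aligned square enclosing the set must have side ≥ max(width, height).
So the minimum side is max(5, 9) = 9.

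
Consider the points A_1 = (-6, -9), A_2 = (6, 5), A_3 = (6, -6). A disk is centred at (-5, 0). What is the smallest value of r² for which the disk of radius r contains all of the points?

The required radius is the distance from (-5, 0) to the farthest point.
Squared distances: 82, 146, 157.
Maximum is 157, attained at A_3.

157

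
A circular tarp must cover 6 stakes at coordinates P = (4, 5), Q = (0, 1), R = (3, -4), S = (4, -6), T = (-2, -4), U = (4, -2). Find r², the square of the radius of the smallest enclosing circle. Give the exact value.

The minimum enclosing circle is determined by three boundary points: P, S, T.
Their circumcentre is (2.5, -0.5) with r² = 32.5.
The farthest remaining point R is at distance² 12.5 ≤ 32.5.

32.5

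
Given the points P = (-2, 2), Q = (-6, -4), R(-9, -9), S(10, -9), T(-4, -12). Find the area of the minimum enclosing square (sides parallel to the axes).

The bounding box has width 19 and height 14.
An axis-aligned square enclosing the set must have side ≥ max(width, height).
So the minimum side is max(19, 14) = 19.
Area = 19² = 361.

361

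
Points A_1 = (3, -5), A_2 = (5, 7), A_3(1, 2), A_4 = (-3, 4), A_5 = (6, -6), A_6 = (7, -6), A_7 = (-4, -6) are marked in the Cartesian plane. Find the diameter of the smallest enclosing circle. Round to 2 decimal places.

16.00

The minimum enclosing circle is determined by three boundary points: A_2, A_6, A_7.
Their circumcentre is (1.5, -5/26) with r² = 21625/338.
The farthest remaining point A_5 is at distance² 18245/338 ≤ 21625/338.
Diameter = 2r = 2√(21625/338) ≈ 16.00.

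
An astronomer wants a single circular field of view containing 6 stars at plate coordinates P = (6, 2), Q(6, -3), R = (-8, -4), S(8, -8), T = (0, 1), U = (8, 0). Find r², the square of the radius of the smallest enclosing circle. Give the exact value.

A smallest enclosing disk is always determined by at most three of the input points on its boundary.
The minimum enclosing circle is determined by three boundary points: R, S, U.
Their circumcentre is (0.5, -4) with r² = 72.25.
The farthest remaining point P is at distance² 66.25 ≤ 72.25.

72.25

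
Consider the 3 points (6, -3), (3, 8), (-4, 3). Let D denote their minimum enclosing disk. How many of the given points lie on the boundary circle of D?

Call the three points A, B, C in the order given.
Side lengths²: AB² = 130, AC² = 136, BC² = 74.
Since AC² = 136 < 130 + 74 = 204, the triangle is acute, so the smallest enclosing circle is the circumcircle.
Circumcentre = (97/46, 85/46), r² = 40885/1058.
The points at distance exactly r from the centre are (6, -3), (3, 8), (-4, 3) — 3 points.

3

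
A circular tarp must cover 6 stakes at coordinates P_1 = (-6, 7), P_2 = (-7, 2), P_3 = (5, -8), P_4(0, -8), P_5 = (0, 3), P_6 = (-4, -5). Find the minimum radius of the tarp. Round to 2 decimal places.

The minimum enclosing circle of a finite set is fixed by two of the points (as a diameter) or three (as a circumcircle).
The farthest pair is P_1–P_3 with squared distance 346. The circle on this segment as diameter has centre (-0.5, -0.5) and r² = 346/4 = 86.5.
Check P_2: distance² to centre = 48.5 ≤ 86.5, so it lies inside.
All remaining points lie in this disk, and no smaller disk contains both endpoints, so this is the minimum enclosing circle.
r = √(86.5) ≈ 9.30.

9.30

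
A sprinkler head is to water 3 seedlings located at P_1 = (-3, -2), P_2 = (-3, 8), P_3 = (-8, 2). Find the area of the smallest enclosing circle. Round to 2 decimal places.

78.57

Side lengths²: P_1P_2² = 100, P_1P_3² = 41, P_2P_3² = 61.
Since P_1P_2² = 100 < 61 + 41 = 102, the triangle is acute, so the smallest enclosing circle is the circumcircle.
Circumcentre = (-3.1, 3), r² = 25.01.
Area = π·r² = π·25.01 ≈ 78.57.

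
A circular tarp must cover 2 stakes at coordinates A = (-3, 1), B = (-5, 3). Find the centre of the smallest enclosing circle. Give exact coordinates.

The smallest circle enclosing two points has them as diameter endpoints.
Centre = midpoint = (-4, 2); r² = |AB|²/4 = 8/4 = 2.
Centre = (-4, 2).

(-4, 2)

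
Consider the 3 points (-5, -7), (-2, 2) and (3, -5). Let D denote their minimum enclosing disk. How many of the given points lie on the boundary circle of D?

3

Call the three points A, B, C in the order given.
Side lengths²: AB² = 90, AC² = 68, BC² = 74.
Since AB² = 90 < 74 + 68 = 142, the triangle is acute, so the smallest enclosing circle is the circumcircle.
Circumcentre = (-19/11, -34/11), r² = 3145/121.
The points at distance exactly r from the centre are (-5, -7), (-2, 2), (3, -5) — 3 points.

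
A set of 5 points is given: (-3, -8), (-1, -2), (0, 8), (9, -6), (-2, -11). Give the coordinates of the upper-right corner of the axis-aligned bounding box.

x-range [-3, 9], y-range [-11, 8].
The upper-right corner is (9, 8).

(9, 8)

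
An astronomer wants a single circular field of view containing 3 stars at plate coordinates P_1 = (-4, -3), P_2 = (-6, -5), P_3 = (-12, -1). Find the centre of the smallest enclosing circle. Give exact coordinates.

(-8, -2)

Side lengths²: P_1P_2² = 8, P_1P_3² = 68, P_2P_3² = 52.
Since P_1P_3² = 68 ≥ 52 + 8 = 60, the angle opposite P_1P_3 is not acute, so the smallest enclosing circle has P_1P_3 as diameter.
Centre = midpoint of P_1P_3 = (-8, -2), r² = 68/4 = 17.
Centre = (-8, -2).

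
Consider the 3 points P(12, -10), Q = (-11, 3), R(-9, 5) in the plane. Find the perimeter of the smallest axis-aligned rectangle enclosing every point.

Width = max x − min x = 12 − (-11) = 23.
Height = max y − min y = 5 − (-10) = 15.
Perimeter = 2(23 + 15) = 76.

76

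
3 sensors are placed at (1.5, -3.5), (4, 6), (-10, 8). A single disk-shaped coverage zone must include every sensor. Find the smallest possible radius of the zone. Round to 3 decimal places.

8.186

Call the three points A, B, C in the order given.
Side lengths²: AB² = 96.5, AC² = 264.5, BC² = 200.
Since AC² = 264.5 < 200 + 96.5 = 296.5, the triangle is acute, so the smallest enclosing circle is the circumcircle.
Circumcentre = (-43/12, 35/12), r² = 4825/72.
r = √(4825/72) ≈ 8.186.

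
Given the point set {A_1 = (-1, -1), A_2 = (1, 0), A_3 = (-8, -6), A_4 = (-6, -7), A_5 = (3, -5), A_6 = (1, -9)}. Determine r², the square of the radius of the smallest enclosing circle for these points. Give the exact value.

32.5

The minimum enclosing circle of a finite set is fixed by two of the points (as a diameter) or three (as a circumcircle).
The minimum enclosing circle is determined by three boundary points: A_2, A_3, A_6.
Their circumcentre is (-2.5, -4.5) with r² = 32.5.
The farthest remaining point A_5 is at distance² 30.5 ≤ 32.5.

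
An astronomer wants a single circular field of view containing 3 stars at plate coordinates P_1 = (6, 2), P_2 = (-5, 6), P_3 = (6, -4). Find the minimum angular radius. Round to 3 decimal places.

Side lengths²: P_1P_2² = 137, P_1P_3² = 36, P_2P_3² = 221.
Since P_2P_3² = 221 ≥ 137 + 36 = 173, the angle opposite P_2P_3 is not acute, so the smallest enclosing circle has P_2P_3 as diameter.
Centre = midpoint of P_2P_3 = (0.5, 1), r² = 221/4 = 55.25.
r = √(55.25) ≈ 7.433.

7.433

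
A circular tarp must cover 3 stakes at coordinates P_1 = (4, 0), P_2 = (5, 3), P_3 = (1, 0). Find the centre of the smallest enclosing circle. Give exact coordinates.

(3, 1.5)

Side lengths²: P_1P_2² = 10, P_1P_3² = 9, P_2P_3² = 25.
Since P_2P_3² = 25 ≥ 10 + 9 = 19, the angle opposite P_2P_3 is not acute, so the smallest enclosing circle has P_2P_3 as diameter.
Centre = midpoint of P_2P_3 = (3, 1.5), r² = 25/4 = 6.25.
Centre = (3, 1.5).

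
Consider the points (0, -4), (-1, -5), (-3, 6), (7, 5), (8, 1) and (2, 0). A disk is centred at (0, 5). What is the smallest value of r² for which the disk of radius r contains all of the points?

101

The required radius is the distance from (0, 5) to the farthest point.
Squared distances: 81, 101, 10, 49, 80, 29.
Maximum is 101, attained at (-1, -5).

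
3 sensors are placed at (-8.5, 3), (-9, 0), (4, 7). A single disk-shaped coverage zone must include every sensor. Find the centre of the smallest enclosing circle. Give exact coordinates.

(-2.5, 3.5)

Call the three points A, B, C in the order given.
Side lengths²: AB² = 9.25, AC² = 172.25, BC² = 218.
Since BC² = 218 ≥ 172.25 + 9.25 = 181.5, the angle opposite BC is not acute, so the smallest enclosing circle has BC as diameter.
Centre = midpoint of BC = (-2.5, 3.5), r² = 218/4 = 54.5.
Centre = (-2.5, 3.5).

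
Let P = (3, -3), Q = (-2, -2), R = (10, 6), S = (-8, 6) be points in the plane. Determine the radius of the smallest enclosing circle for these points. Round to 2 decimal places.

The minimum enclosing circle of a finite set is fixed by two of the points (as a diameter) or three (as a circumcircle).
The minimum enclosing circle is determined by three boundary points: P, R, S.
Their circumcentre is (1, 52/9) with r² = 6565/81.
The farthest remaining point Q is at distance² 5629/81 ≤ 6565/81.
r = √(6565/81) ≈ 9.00.

9.00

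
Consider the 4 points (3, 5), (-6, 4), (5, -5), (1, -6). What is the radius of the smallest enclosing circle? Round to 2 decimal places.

The minimum enclosing circle of a finite set is fixed by two of the points (as a diameter) or three (as a circumcircle).
The farthest pair is (-6, 4)–(5, -5) with squared distance 202. The circle on this segment as diameter has centre (-0.5, -0.5) and r² = 202/4 = 50.5.
Check (3, 5): distance² to centre = 42.5 ≤ 50.5, so it lies inside.
All remaining points lie in this disk, and no smaller disk contains both endpoints, so this is the minimum enclosing circle.
r = √(50.5) ≈ 7.11.

7.11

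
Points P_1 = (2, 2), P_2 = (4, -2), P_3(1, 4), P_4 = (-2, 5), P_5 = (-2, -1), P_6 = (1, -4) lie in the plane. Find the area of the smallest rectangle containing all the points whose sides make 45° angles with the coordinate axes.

In coordinates u = x + y, v = x − y the rectangle is axis-aligned; the map (x,y)→(u,v) scales areas by 2.
u-values: 4, 2, 5, 3, -3, -3; range = 5 − (-3) = 8.
v-values: 0, 6, -3, -7, -1, 5; range = 6 − (-7) = 13.
Area = (8 × 13) / 2 = 52.

52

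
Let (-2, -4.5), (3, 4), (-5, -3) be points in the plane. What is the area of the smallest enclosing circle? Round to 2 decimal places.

Call the three points A, B, C in the order given.
Side lengths²: AB² = 97.25, AC² = 11.25, BC² = 113.
Since BC² = 113 ≥ 97.25 + 11.25 = 108.5, the angle opposite BC is not acute, so the smallest enclosing circle has BC as diameter.
Centre = midpoint of BC = (-1, 0.5), r² = 113/4 = 28.25.
Area = π·r² = π·28.25 ≈ 88.75.

88.75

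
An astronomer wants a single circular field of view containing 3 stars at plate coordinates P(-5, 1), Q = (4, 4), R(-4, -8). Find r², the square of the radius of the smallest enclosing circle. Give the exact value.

Side lengths²: PQ² = 90, PR² = 82, QR² = 208.
Since QR² = 208 ≥ 90 + 82 = 172, the angle opposite QR is not acute, so the smallest enclosing circle has QR as diameter.
Centre = midpoint of QR = (0, -2), r² = 208/4 = 52.

52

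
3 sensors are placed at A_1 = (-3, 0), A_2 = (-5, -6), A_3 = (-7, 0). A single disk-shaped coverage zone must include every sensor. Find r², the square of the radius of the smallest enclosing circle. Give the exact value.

100/9

Side lengths²: A_1A_2² = 40, A_1A_3² = 16, A_2A_3² = 40.
Since A_2A_3² = 40 < 40 + 16 = 56, the triangle is acute, so the smallest enclosing circle is the circumcircle.
Circumcentre = (-5, -8/3), r² = 100/9.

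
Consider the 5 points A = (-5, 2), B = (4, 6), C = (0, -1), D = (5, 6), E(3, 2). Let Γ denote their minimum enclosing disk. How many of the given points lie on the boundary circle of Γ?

By Welzl's lemma the MEC is supported by two points (diametrically opposite) or three points (on a circumcircle).
The farthest pair is A–D with squared distance 116. The circle on this segment as diameter has centre (0, 4) and r² = 116/4 = 29.
Check B: distance² to centre = 20 ≤ 29, so it lies inside.
All remaining points lie in this disk, and no smaller disk contains both endpoints, so this is the minimum enclosing circle.
The points at distance exactly r from the centre are A, D — 2 points.

2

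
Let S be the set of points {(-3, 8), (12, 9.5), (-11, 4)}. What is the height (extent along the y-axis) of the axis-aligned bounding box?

max y = 9.5, min y = 4, so height = 5.5.

5.5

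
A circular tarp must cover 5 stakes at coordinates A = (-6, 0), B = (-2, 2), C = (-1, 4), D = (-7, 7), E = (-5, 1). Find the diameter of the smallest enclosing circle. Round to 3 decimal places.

By Welzl's lemma the MEC is supported by two points (diametrically opposite) or three points (on a circumcircle).
The minimum enclosing circle is determined by three boundary points: A, C, D.
Their circumcentre is (-127/26, 97/26) with r² = 5125/338.
The farthest remaining point B is at distance² 3825/338 ≤ 5125/338.
Diameter = 2r = 2√(5125/338) ≈ 7.788.

7.788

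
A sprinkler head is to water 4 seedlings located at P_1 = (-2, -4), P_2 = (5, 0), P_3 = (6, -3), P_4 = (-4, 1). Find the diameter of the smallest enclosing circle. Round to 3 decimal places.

10.770

The farthest pair is P_3–P_4 with squared distance 116. The circle on this segment as diameter has centre (1, -1) and r² = 116/4 = 29.
Check P_1: distance² to centre = 18 ≤ 29, so it lies inside.
All remaining points lie in this disk, and no smaller disk contains both endpoints, so this is the minimum enclosing circle.
Diameter = 2r = 2√29 ≈ 10.770.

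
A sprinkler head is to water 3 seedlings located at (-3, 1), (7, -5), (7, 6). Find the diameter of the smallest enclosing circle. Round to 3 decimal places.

Call the three points A, B, C in the order given.
Side lengths²: AB² = 136, AC² = 125, BC² = 121.
Since AB² = 136 < 125 + 121 = 246, the triangle is acute, so the smallest enclosing circle is the circumcircle.
Circumcentre = (3.5, 0.5), r² = 42.5.
Diameter = 2r = 2√(42.5) ≈ 13.038.

13.038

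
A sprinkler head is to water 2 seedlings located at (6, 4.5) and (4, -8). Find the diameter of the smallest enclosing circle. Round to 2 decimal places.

12.66

The smallest circle enclosing two points has them as diameter endpoints.
Centre = midpoint = (5, -1.75); r² = |(6, 4.5)−(4, -8)|²/4 = 160.25/4 = 40.0625.
Diameter = 2r = 2√(40.0625) ≈ 12.66.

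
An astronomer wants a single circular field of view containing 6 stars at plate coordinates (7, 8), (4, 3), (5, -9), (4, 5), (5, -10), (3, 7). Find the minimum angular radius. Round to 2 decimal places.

The minimum enclosing circle of a finite set is fixed by two of the points (as a diameter) or three (as a circumcircle).
The farthest pair is (7, 8)–(5, -10) with squared distance 328. The circle on this segment as diameter has centre (6, -1) and r² = 328/4 = 82.
Check (4, 3): distance² to centre = 20 ≤ 82, so it lies inside.
All remaining points lie in this disk, and no smaller disk contains both endpoints, so this is the minimum enclosing circle.
r = √82 ≈ 9.06.

9.06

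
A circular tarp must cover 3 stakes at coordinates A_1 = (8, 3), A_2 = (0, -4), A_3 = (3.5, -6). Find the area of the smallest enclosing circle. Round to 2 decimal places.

89.02

Side lengths²: A_1A_2² = 113, A_1A_3² = 101.25, A_2A_3² = 16.25.
Since A_1A_2² = 113 < 101.25 + 16.25 = 117.5, the triangle is acute, so the smallest enclosing circle is the circumcircle.
Circumcentre = (151/36, -13/18), r² = 36725/1296.
Area = π·r² = π·36725/1296 ≈ 89.02.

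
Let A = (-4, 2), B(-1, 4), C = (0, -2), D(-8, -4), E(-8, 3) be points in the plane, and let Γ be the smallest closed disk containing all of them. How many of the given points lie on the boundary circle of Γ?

2

The minimum enclosing circle of a finite set is fixed by two of the points (as a diameter) or three (as a circumcircle).
The farthest pair is B–D with squared distance 113. The circle on this segment as diameter has centre (-4.5, 0) and r² = 113/4 = 28.25.
Check A: distance² to centre = 4.25 ≤ 28.25, so it lies inside.
All remaining points lie in this disk, and no smaller disk contains both endpoints, so this is the minimum enclosing circle.
The points at distance exactly r from the centre are B, D — 2 points.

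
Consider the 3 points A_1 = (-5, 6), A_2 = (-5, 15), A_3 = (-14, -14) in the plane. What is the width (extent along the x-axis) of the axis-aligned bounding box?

max x = -5, min x = -14, so width = 9.

9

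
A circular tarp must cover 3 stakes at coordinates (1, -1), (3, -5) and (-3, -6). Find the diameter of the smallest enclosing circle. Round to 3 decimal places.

6.699

Call the three points A, B, C in the order given.
Side lengths²: AB² = 20, AC² = 41, BC² = 37.
Since AC² = 41 < 37 + 20 = 57, the triangle is acute, so the smallest enclosing circle is the circumcircle.
Circumcentre = (-3/13, -107/26), r² = 7585/676.
Diameter = 2r = 2√(7585/676) ≈ 6.699.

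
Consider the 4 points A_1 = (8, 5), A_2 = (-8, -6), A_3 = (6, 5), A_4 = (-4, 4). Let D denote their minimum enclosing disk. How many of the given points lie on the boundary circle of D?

By Welzl's lemma the MEC is supported by two points (diametrically opposite) or three points (on a circumcircle).
The farthest pair is A_1–A_2 with squared distance 377. The circle on this segment as diameter has centre (0, -0.5) and r² = 377/4 = 94.25.
Check A_3: distance² to centre = 66.25 ≤ 94.25, so it lies inside.
All remaining points lie in this disk, and no smaller disk contains both endpoints, so this is the minimum enclosing circle.
The points at distance exactly r from the centre are A_1, A_2 — 2 points.

2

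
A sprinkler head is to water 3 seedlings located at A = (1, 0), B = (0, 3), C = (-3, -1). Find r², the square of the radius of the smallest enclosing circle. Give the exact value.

2125/338

Side lengths²: AB² = 10, AC² = 17, BC² = 25.
Since BC² = 25 < 17 + 10 = 27, the triangle is acute, so the smallest enclosing circle is the circumcircle.
Circumcentre = (-35/26, 23/26), r² = 2125/338.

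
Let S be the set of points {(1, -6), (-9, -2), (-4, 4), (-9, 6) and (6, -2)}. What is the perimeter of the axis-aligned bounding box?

Width = max x − min x = 6 − (-9) = 15.
Height = max y − min y = 6 − (-6) = 12.
Perimeter = 2(15 + 12) = 54.

54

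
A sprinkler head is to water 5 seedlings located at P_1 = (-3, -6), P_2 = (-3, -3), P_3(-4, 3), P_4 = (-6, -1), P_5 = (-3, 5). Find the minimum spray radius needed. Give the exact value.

5.5

By Welzl's lemma the MEC is supported by two points (diametrically opposite) or three points (on a circumcircle).
The farthest pair is P_1–P_5 with squared distance 121. The circle on this segment as diameter has centre (-3, -0.5) and r² = 121/4 = 30.25.
Check P_2: distance² to centre = 6.25 ≤ 30.25, so it lies inside.
All remaining points lie in this disk, and no smaller disk contains both endpoints, so this is the minimum enclosing circle.
r = √(30.25) = 5.5.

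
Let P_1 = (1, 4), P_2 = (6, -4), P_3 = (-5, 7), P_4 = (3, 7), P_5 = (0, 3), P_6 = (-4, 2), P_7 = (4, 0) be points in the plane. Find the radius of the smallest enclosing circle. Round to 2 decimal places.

7.78

By Welzl's lemma the MEC is supported by two points (diametrically opposite) or three points (on a circumcircle).
The farthest pair is P_2–P_3 with squared distance 242. The circle on this segment as diameter has centre (0.5, 1.5) and r² = 242/4 = 60.5.
Check P_1: distance² to centre = 6.5 ≤ 60.5, so it lies inside.
All remaining points lie in this disk, and no smaller disk contains both endpoints, so this is the minimum enclosing circle.
r = √(60.5) ≈ 7.78.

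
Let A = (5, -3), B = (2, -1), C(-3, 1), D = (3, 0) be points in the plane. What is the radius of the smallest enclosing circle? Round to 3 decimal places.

4.472

By Welzl's lemma the MEC is supported by two points (diametrically opposite) or three points (on a circumcircle).
The farthest pair is A–C with squared distance 80. The circle on this segment as diameter has centre (1, -1) and r² = 80/4 = 20.
Check B: distance² to centre = 1 ≤ 20, so it lies inside.
All remaining points lie in this disk, and no smaller disk contains both endpoints, so this is the minimum enclosing circle.
r = √20 ≈ 4.472.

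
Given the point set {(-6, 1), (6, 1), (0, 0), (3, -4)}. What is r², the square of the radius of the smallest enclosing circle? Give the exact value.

36

A smallest enclosing disk is always determined by at most three of the input points on its boundary.
The farthest pair is (-6, 1)–(6, 1) with squared distance 144. The circle on this segment as diameter has centre (0, 1) and r² = 144/4 = 36.
Check (0, 0): distance² to centre = 1 ≤ 36, so it lies inside.
All remaining points lie in this disk, and no smaller disk contains both endpoints, so this is the minimum enclosing circle.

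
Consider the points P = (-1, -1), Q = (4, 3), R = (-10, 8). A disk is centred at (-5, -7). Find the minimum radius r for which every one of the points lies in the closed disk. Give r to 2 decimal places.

The required radius is the distance from (-5, -7) to the farthest point.
Squared distances: 52, 181, 250.
Maximum is 250, attained at R.
r = √250 ≈ 15.81.

15.81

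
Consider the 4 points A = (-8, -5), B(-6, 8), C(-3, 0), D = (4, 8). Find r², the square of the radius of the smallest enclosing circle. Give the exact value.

A smallest enclosing disk is always determined by at most three of the input points on its boundary.
The farthest pair is A–D with squared distance 313. The circle on this segment as diameter has centre (-2, 1.5) and r² = 313/4 = 78.25.
Check B: distance² to centre = 58.25 ≤ 78.25, so it lies inside.
All remaining points lie in this disk, and no smaller disk contains both endpoints, so this is the minimum enclosing circle.

78.25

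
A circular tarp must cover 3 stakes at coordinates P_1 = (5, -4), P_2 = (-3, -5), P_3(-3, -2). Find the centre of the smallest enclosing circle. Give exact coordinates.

Side lengths²: P_1P_2² = 65, P_1P_3² = 68, P_2P_3² = 9.
Since P_1P_3² = 68 < 65 + 9 = 74, the triangle is acute, so the smallest enclosing circle is the circumcircle.
Circumcentre = (0.875, -3.5), r² = 17.265625.
Centre = (0.875, -3.5).

(0.875, -3.5)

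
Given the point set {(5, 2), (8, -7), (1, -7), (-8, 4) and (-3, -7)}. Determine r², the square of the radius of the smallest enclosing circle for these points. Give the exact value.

94.25

By Welzl's lemma the MEC is supported by two points (diametrically opposite) or three points (on a circumcircle).
The farthest pair is (8, -7)–(-8, 4) with squared distance 377. The circle on this segment as diameter has centre (0, -1.5) and r² = 377/4 = 94.25.
Check (5, 2): distance² to centre = 37.25 ≤ 94.25, so it lies inside.
All remaining points lie in this disk, and no smaller disk contains both endpoints, so this is the minimum enclosing circle.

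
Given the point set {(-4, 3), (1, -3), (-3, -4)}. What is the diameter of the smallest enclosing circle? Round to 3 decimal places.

Call the three points A, B, C in the order given.
Side lengths²: AB² = 61, AC² = 50, BC² = 17.
Since AB² = 61 < 50 + 17 = 67, the triangle is acute, so the smallest enclosing circle is the circumcircle.
Circumcentre = (-105/58, -15/58), r² = 25925/1682.
Diameter = 2r = 2√(25925/1682) ≈ 7.852.

7.852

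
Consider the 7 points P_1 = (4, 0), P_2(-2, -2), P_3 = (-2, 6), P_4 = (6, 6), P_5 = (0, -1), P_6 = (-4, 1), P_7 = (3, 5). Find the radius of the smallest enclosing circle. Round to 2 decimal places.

5.70

The minimum enclosing circle is determined by three boundary points: P_2, P_4, P_6.
Their circumcentre is (1.5, 2.5) with r² = 32.5.
The farthest remaining point P_3 is at distance² 24.5 ≤ 32.5.
r = √(32.5) ≈ 5.70.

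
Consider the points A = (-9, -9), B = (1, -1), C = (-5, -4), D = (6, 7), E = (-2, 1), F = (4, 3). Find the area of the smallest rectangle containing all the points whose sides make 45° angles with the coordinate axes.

77.5

In coordinates u = x + y, v = x − y the rectangle is axis-aligned; the map (x,y)→(u,v) scales areas by 2.
u-values: -18, 0, -9, 13, -1, 7; range = 13 − (-18) = 31.
v-values: 0, 2, -1, -1, -3, 1; range = 2 − (-3) = 5.
Area = (31 × 5) / 2 = 77.5.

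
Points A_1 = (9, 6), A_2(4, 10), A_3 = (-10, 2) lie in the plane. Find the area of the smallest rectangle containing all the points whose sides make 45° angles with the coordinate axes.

In coordinates u = x + y, v = x − y the rectangle is axis-aligned; the map (x,y)→(u,v) scales areas by 2.
u-values: 15, 14, -8; range = 15 − (-8) = 23.
v-values: 3, -6, -12; range = 3 − (-12) = 15.
Area = (23 × 15) / 2 = 172.5.

172.5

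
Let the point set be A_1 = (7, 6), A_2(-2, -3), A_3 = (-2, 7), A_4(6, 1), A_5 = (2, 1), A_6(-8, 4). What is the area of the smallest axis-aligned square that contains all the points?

The bounding box has width 15 and height 10.
An axis-aligned square enclosing the set must have side ≥ max(width, height).
So the minimum side is max(15, 10) = 15.
Area = 15² = 225.

225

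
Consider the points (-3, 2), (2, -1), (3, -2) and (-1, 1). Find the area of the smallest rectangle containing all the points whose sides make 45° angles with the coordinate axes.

10

In coordinates u = x + y, v = x − y the rectangle is axis-aligned; the map (x,y)→(u,v) scales areas by 2.
u-values: -1, 1, 1, 0; range = 1 − (-1) = 2.
v-values: -5, 3, 5, -2; range = 5 − (-5) = 10.
Area = (2 × 10) / 2 = 10.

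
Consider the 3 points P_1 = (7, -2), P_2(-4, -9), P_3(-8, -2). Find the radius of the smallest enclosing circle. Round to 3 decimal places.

Side lengths²: P_1P_2² = 170, P_1P_3² = 225, P_2P_3² = 65.
Since P_1P_3² = 225 < 170 + 65 = 235, the triangle is acute, so the smallest enclosing circle is the circumcircle.
Circumcentre = (-0.5, -33/14), r² = 5525/98.
r = √(5525/98) ≈ 7.508.

7.508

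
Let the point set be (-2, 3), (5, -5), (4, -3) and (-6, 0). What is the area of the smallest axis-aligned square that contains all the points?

121

The bounding box has width 11 and height 8.
An axis-aligned square enclosing the set must have side ≥ max(width, height).
So the minimum side is max(11, 8) = 11.
Area = 11² = 121.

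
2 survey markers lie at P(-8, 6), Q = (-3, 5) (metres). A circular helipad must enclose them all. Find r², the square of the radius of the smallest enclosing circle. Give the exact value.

The smallest circle enclosing two points has them as diameter endpoints.
Centre = midpoint = (-5.5, 5.5); r² = |PQ|²/4 = 26/4 = 6.5.

6.5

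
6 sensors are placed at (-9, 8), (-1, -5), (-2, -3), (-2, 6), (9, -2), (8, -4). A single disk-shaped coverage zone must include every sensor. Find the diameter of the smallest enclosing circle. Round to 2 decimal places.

20.81

By Welzl's lemma the MEC is supported by two points (diametrically opposite) or three points (on a circumcircle).
The farthest pair is (-9, 8)–(8, -4) with squared distance 433. The circle on this segment as diameter has centre (-0.5, 2) and r² = 433/4 = 108.25.
Check (-1, -5): distance² to centre = 49.25 ≤ 108.25, so it lies inside.
All remaining points lie in this disk, and no smaller disk contains both endpoints, so this is the minimum enclosing circle.
Diameter = 2r = 2√(108.25) ≈ 20.81.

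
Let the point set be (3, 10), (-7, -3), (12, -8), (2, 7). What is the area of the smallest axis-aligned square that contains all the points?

361

The bounding box has width 19 and height 18.
An axis-aligned square enclosing the set must have side ≥ max(width, height).
So the minimum side is max(19, 18) = 19.
Area = 19² = 361.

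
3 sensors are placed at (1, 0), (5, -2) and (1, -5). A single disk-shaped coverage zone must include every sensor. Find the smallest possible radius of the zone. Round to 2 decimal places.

2.80

Call the three points A, B, C in the order given.
Side lengths²: AB² = 20, AC² = 25, BC² = 25.
Since BC² = 25 < 25 + 20 = 45, the triangle is acute, so the smallest enclosing circle is the circumcircle.
Circumcentre = (2.25, -2.5), r² = 7.8125.
r = √(7.8125) ≈ 2.80.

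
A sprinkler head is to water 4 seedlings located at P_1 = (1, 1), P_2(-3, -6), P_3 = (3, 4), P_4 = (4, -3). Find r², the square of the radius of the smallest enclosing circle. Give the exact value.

34

The farthest pair is P_2–P_3 with squared distance 136. The circle on this segment as diameter has centre (0, -1) and r² = 136/4 = 34.
Check P_1: distance² to centre = 5 ≤ 34, so it lies inside.
All remaining points lie in this disk, and no smaller disk contains both endpoints, so this is the minimum enclosing circle.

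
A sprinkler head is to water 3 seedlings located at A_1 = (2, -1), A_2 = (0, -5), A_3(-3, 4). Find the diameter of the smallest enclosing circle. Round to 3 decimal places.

9.487

Side lengths²: A_1A_2² = 20, A_1A_3² = 50, A_2A_3² = 90.
Since A_2A_3² = 90 ≥ 50 + 20 = 70, the angle opposite A_2A_3 is not acute, so the smallest enclosing circle has A_2A_3 as diameter.
Centre = midpoint of A_2A_3 = (-1.5, -0.5), r² = 90/4 = 22.5.
Diameter = 2r = 2√(22.5) ≈ 9.487.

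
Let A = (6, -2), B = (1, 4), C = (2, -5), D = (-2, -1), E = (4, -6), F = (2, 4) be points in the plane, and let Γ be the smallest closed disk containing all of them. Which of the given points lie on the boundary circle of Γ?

By Welzl's lemma the MEC is supported by two points (diametrically opposite) or three points (on a circumcircle).
The farthest pair is B–E with squared distance 109. The circle on this segment as diameter has centre (2.5, -1) and r² = 109/4 = 27.25.
Check A: distance² to centre = 13.25 ≤ 27.25, so it lies inside.
All remaining points lie in this disk, and no smaller disk contains both endpoints, so this is the minimum enclosing circle.
The points at distance exactly r from the centre are B, E — 2 points.

B, E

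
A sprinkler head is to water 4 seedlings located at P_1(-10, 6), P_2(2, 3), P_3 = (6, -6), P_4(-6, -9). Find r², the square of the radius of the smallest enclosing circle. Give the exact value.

By Welzl's lemma the MEC is supported by two points (diametrically opposite) or three points (on a circumcircle).
The farthest pair is P_1–P_3 with squared distance 400. The circle on this segment as diameter has centre (-2, 0) and r² = 400/4 = 100.
Check P_2: distance² to centre = 25 ≤ 100, so it lies inside.
All remaining points lie in this disk, and no smaller disk contains both endpoints, so this is the minimum enclosing circle.

100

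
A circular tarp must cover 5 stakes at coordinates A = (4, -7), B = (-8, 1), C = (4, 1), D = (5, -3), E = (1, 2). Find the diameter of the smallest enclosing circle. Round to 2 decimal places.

A smallest enclosing disk is always determined by at most three of the input points on its boundary.
The farthest pair is A–B with squared distance 208. The circle on this segment as diameter has centre (-2, -3) and r² = 208/4 = 52.
Check C: distance² to centre = 52 ≤ 52, so it lies inside.
All remaining points lie in this disk, and no smaller disk contains both endpoints, so this is the minimum enclosing circle.
Diameter = 2r = 2√52 ≈ 14.42.

14.42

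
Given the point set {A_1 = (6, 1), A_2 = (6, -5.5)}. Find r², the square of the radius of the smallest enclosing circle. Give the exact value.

10.5625

The smallest circle enclosing two points has them as diameter endpoints.
Centre = midpoint = (6, -2.25); r² = |A_1A_2|²/4 = 42.25/4 = 10.5625.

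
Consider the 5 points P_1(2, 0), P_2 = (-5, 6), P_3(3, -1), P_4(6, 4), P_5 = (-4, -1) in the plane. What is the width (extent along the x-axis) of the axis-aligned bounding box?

11

max x = 6, min x = -5, so width = 11.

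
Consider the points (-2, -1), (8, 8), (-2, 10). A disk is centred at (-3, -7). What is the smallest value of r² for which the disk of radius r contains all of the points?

346

The required radius is the distance from (-3, -7) to the farthest point.
Squared distances: 37, 346, 290.
Maximum is 346, attained at (8, 8).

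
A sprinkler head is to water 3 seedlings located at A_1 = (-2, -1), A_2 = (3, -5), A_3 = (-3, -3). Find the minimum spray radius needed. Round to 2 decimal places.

3.23

Side lengths²: A_1A_2² = 41, A_1A_3² = 5, A_2A_3² = 40.
Since A_1A_2² = 41 < 40 + 5 = 45, the triangle is acute, so the smallest enclosing circle is the circumcircle.
Circumcentre = (3/14, -47/14), r² = 1025/98.
r = √(1025/98) ≈ 3.23.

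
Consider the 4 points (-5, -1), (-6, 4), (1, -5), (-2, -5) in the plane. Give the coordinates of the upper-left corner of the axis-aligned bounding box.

x-range [-6, 1], y-range [-5, 4].
The upper-left corner is (-6, 4).

(-6, 4)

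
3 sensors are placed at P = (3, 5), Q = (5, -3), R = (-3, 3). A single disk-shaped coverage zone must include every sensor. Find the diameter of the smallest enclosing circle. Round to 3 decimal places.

10.030

Side lengths²: PQ² = 68, PR² = 40, QR² = 100.
Since QR² = 100 < 68 + 40 = 108, the triangle is acute, so the smallest enclosing circle is the circumcircle.
Circumcentre = (16/13, 4/13), r² = 4250/169.
Diameter = 2r = 2√(4250/169) ≈ 10.030.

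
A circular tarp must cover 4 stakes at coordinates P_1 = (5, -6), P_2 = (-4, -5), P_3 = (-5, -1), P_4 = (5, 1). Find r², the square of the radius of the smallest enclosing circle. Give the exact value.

32.5

The minimum enclosing circle of a finite set is fixed by two of the points (as a diameter) or three (as a circumcircle).
The minimum enclosing circle is determined by three boundary points: P_1, P_3, P_4.
Their circumcentre is (0.5, -2.5) with r² = 32.5.
The farthest remaining point P_2 is at distance² 26.5 ≤ 32.5.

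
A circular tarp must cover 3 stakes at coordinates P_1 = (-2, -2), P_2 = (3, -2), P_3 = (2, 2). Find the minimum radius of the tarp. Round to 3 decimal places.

2.915

Side lengths²: P_1P_2² = 25, P_1P_3² = 32, P_2P_3² = 17.
Since P_1P_3² = 32 < 25 + 17 = 42, the triangle is acute, so the smallest enclosing circle is the circumcircle.
Circumcentre = (0.5, -0.5), r² = 8.5.
r = √(8.5) ≈ 2.915.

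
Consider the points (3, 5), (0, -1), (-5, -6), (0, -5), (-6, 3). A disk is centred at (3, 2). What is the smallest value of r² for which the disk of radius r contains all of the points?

The required radius is the distance from (3, 2) to the farthest point.
Squared distances: 9, 18, 128, 58, 82.
Maximum is 128, attained at (-5, -6).

128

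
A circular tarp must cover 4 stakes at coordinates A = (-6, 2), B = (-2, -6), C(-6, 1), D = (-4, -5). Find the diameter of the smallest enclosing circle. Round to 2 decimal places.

8.94

The farthest pair is A–B with squared distance 80. The circle on this segment as diameter has centre (-4, -2) and r² = 80/4 = 20.
Check C: distance² to centre = 13 ≤ 20, so it lies inside.
All remaining points lie in this disk, and no smaller disk contains both endpoints, so this is the minimum enclosing circle.
Diameter = 2r = 2√20 ≈ 8.94.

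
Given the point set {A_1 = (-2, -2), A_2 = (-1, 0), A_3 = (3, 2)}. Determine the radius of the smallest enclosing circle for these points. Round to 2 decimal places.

3.20

Side lengths²: A_1A_2² = 5, A_1A_3² = 41, A_2A_3² = 20.
Since A_1A_3² = 41 ≥ 20 + 5 = 25, the angle opposite A_1A_3 is not acute, so the smallest enclosing circle has A_1A_3 as diameter.
Centre = midpoint of A_1A_3 = (0.5, 0), r² = 41/4 = 10.25.
r = √(10.25) ≈ 3.20.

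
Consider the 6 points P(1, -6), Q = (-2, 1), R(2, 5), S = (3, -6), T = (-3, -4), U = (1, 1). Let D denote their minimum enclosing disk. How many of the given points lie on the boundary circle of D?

The minimum enclosing circle of a finite set is fixed by two of the points (as a diameter) or three (as a circumcircle).
The minimum enclosing circle is determined by three boundary points: R, S, T.
Their circumcentre is (1.46875, -0.59375) with r² = 31.572265625.
The farthest remaining point P is at distance² 29.447265625 ≤ 31.572265625.
The points at distance exactly r from the centre are R, S, T — 3 points.

3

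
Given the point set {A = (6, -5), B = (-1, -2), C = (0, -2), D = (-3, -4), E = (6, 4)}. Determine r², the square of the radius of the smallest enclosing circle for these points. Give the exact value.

By Welzl's lemma the MEC is supported by two points (diametrically opposite) or three points (on a circumcircle).
The minimum enclosing circle is determined by three boundary points: A, D, E.
Their circumcentre is (35/18, -0.5) with r² = 5945/162.
The farthest remaining point B is at distance² 1769/162 ≤ 5945/162.

5945/162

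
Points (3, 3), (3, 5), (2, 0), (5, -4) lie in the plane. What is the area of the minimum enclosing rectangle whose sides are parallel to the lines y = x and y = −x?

In coordinates u = x + y, v = x − y the rectangle is axis-aligned; the map (x,y)→(u,v) scales areas by 2.
u-values: 6, 8, 2, 1; range = 8 − 1 = 7.
v-values: 0, -2, 2, 9; range = 9 − (-2) = 11.
Area = (7 × 11) / 2 = 38.5.

38.5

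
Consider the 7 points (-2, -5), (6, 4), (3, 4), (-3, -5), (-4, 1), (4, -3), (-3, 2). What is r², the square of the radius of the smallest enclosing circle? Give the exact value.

By Welzl's lemma the MEC is supported by two points (diametrically opposite) or three points (on a circumcircle).
The farthest pair is (6, 4)–(-3, -5) with squared distance 162. The circle on this segment as diameter has centre (1.5, -0.5) and r² = 162/4 = 40.5.
Check (-2, -5): distance² to centre = 32.5 ≤ 40.5, so it lies inside.
All remaining points lie in this disk, and no smaller disk contains both endpoints, so this is the minimum enclosing circle.

40.5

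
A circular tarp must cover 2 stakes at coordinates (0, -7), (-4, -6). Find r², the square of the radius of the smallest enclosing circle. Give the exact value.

4.25

The smallest circle enclosing two points has them as diameter endpoints.
Centre = midpoint = (-2, -6.5); r² = |(0, -7)−(-4, -6)|²/4 = 17/4 = 4.25.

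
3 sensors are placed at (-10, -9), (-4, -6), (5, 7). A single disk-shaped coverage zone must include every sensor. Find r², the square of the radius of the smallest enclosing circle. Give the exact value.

120.25

Call the three points A, B, C in the order given.
Side lengths²: AB² = 45, AC² = 481, BC² = 250.
Since AC² = 481 ≥ 250 + 45 = 295, the angle opposite AC is not acute, so the smallest enclosing circle has AC as diameter.
Centre = midpoint of AC = (-2.5, -1), r² = 481/4 = 120.25.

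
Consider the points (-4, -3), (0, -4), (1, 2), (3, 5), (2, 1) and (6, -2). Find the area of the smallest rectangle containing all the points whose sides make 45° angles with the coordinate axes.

In coordinates u = x + y, v = x − y the rectangle is axis-aligned; the map (x,y)→(u,v) scales areas by 2.
u-values: -7, -4, 3, 8, 3, 4; range = 8 − (-7) = 15.
v-values: -1, 4, -1, -2, 1, 8; range = 8 − (-2) = 10.
Area = (15 × 10) / 2 = 75.

75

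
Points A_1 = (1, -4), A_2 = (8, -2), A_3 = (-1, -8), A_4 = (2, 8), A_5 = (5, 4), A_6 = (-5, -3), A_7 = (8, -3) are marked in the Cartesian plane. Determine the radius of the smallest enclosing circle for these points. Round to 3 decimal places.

8.139

A smallest enclosing disk is always determined by at most three of the input points on its boundary.
The farthest pair is A_3–A_4 with squared distance 265. The circle on this segment as diameter has centre (0.5, 0) and r² = 265/4 = 66.25.
Check A_1: distance² to centre = 16.25 ≤ 66.25, so it lies inside.
All remaining points lie in this disk, and no smaller disk contains both endpoints, so this is the minimum enclosing circle.
r = √(66.25) ≈ 8.139.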